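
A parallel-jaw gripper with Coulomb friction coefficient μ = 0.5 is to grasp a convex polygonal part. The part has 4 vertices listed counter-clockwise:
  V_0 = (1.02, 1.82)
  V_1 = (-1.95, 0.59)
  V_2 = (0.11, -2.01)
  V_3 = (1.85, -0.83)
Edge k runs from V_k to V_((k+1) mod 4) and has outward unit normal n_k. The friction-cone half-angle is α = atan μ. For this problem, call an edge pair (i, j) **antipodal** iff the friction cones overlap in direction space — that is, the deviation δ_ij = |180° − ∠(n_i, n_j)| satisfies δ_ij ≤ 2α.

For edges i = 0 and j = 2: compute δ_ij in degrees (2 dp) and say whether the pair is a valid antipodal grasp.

δ = 11.65°, valid

α = atan 0.5 = 26.57°;  2α = 53.13°
edge 0: e_0 = (-2.97, -1.23);  n_0 = (-0.3826, +0.9239)
edge 2: e_2 = (+1.74, +1.18);  n_2 = (+0.5613, -0.8276)
∠(n_0, n_2) = 168.35°
δ = |180° − 168.35°| = 11.65°
11.65° ≤ 2α = 53.13°  →  valid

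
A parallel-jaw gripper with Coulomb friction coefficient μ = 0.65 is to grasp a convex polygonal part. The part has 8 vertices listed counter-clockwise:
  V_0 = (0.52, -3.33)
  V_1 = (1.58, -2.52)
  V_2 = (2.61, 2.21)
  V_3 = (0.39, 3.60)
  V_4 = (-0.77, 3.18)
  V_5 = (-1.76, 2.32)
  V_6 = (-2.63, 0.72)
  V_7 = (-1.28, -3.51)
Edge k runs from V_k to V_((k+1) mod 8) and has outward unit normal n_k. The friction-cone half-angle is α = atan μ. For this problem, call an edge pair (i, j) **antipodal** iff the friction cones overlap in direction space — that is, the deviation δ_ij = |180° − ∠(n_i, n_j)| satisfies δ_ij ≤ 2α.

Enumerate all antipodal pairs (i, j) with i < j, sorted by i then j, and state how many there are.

count = 12; pairs: (0,3), (0,4), (0,5), (1,3), (1,4), (1,5), (1,6), (2,6), (2,7), (3,7), (4,7), (5,7)

α = atan 0.65 = 33.02°;  2α = 66.05°
n_0 = (+0.6072, -0.7946)
n_1 = (+0.9771, -0.2128)
n_2 = (+0.5307, +0.8476)
n_3 = (-0.3404, +0.9403)
n_4 = (-0.6558, +0.7549)
n_5 = (-0.8785, +0.4777)
n_6 = (-0.9527, -0.3040)
n_7 = (+0.0995, -0.9950)
  (0,1): δ = 139.67°  ·
  (0,2): δ = 69.44°  ·
  (0,3): δ = 17.48°  ✓
  (0,4): δ = 3.60°  ✓
  (0,5): δ = 24.08°  ✓
  (0,6): δ = 70.32°  ·
  (0,7): δ = 148.33°  ·
  (1,2): δ = 109.77°  ·
  (1,3): δ = 57.81°  ✓
  (1,4): δ = 36.73°  ✓
  (1,5): δ = 16.25°  ✓
  (1,6): δ = 29.99°  ✓
  (1,7): δ = 108.00°  ·
  (2,3): δ = 128.04°  ·
  (2,4): δ = 106.97°  ·
  (2,5): δ = 86.48°  ·
  (2,6): δ = 40.25°  ✓
  (2,7): δ = 37.76°  ✓
  (3,4): δ = 158.92°  ·
  (3,5): δ = 138.44°  ·
  (3,6): δ = 92.20°  ·
  (3,7): δ = 14.19°  ✓
  (4,5): δ = 159.52°  ·
  (4,6): δ = 113.28°  ·
  (4,7): δ = 35.27°  ✓
  (5,6): δ = 133.76°  ·
  (5,7): δ = 55.75°  ✓
  (6,7): δ = 101.99°  ·
antipodal pairs: 12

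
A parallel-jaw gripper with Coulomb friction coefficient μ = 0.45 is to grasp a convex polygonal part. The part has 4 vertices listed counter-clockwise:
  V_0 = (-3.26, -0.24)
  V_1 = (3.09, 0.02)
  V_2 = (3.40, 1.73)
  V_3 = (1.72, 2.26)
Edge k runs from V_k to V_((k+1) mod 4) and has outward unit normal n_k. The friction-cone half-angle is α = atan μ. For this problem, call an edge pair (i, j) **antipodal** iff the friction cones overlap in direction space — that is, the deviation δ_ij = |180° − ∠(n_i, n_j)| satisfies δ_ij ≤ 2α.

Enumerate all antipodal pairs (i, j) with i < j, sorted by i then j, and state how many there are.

count = 2; pairs: (0,2), (0,3)

α = atan 0.45 = 24.23°;  2α = 48.46°
n_0 = (+0.0409, -0.9992)
n_1 = (+0.9840, -0.1784)
n_2 = (+0.3009, +0.9537)
n_3 = (-0.4486, +0.8937)
  (0,1): δ = 102.62°  ·
  (0,2): δ = 19.85°  ✓
  (0,3): δ = 24.31°  ✓
  (1,2): δ = 97.23°  ·
  (1,3): δ = 53.07°  ·
  (2,3): δ = 135.83°  ·
antipodal pairs: 2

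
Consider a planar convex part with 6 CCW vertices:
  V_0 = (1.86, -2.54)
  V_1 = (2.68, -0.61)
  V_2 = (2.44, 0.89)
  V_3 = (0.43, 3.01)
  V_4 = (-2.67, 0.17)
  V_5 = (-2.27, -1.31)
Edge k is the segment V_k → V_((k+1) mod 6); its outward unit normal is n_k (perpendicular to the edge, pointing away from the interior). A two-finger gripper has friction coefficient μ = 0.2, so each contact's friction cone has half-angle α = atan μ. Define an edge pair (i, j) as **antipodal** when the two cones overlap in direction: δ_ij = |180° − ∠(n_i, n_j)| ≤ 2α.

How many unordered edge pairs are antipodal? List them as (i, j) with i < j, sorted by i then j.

α = atan 0.2 = 11.31°;  2α = 22.62°
n_0 = (+0.9204, -0.3910)
n_1 = (+0.9874, +0.1580)
n_2 = (+0.7257, +0.6880)
n_3 = (-0.6755, +0.7374)
n_4 = (-0.9654, -0.2609)
n_5 = (-0.2854, -0.9584)
  (0,1): δ = 147.89°  ·
  (0,2): δ = 113.51°  ·
  (0,3): δ = 24.49°  ·
  (0,4): δ = 38.14°  ·
  (0,5): δ = 96.43°  ·
  (1,2): δ = 145.62°  ·
  (1,3): δ = 56.60°  ·
  (1,4): δ = 6.03°  ✓
  (1,5): δ = 64.33°  ·
  (2,3): δ = 90.98°  ·
  (2,4): δ = 28.35°  ·
  (2,5): δ = 29.94°  ·
  (3,4): δ = 117.37°  ·
  (3,5): δ = 59.08°  ·
  (4,5): δ = 121.71°  ·
antipodal pairs: 1

count = 1; pairs: (1,4)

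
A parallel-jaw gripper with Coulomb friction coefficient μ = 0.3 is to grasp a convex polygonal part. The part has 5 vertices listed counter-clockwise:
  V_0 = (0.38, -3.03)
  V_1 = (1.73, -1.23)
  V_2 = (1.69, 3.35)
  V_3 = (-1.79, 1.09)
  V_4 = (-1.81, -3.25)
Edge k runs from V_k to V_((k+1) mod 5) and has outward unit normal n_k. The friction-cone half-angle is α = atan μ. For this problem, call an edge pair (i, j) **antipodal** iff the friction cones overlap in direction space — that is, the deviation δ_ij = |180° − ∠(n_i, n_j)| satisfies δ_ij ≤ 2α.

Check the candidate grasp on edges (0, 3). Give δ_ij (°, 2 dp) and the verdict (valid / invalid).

δ = 36.61°, invalid

α = atan 0.3 = 16.70°;  2α = 33.40°
edge 0: e_0 = (+1.35, +1.80);  n_0 = (+0.8000, -0.6000)
edge 3: e_3 = (-0.02, -4.34);  n_3 = (-1.0000, +0.0046)
∠(n_0, n_3) = 143.39°
δ = |180° − 143.39°| = 36.61°
36.61° > 2α = 33.40°  →  invalid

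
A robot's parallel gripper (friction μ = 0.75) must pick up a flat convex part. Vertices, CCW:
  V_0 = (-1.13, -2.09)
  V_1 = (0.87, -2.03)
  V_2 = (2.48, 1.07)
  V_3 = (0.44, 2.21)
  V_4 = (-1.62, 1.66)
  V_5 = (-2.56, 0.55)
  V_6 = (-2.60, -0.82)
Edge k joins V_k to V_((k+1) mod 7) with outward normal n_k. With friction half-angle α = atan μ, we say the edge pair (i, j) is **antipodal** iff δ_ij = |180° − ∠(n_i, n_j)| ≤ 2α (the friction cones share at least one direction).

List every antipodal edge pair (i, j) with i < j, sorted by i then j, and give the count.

count = 9; pairs: (0,2), (0,3), (0,4), (1,3), (1,4), (1,5), (2,5), (2,6), (3,6)

α = atan 0.75 = 36.87°;  2α = 73.74°
n_0 = (+0.0300, -0.9996)
n_1 = (+0.8875, -0.4609)
n_2 = (+0.4878, +0.8729)
n_3 = (-0.2580, +0.9662)
n_4 = (-0.7631, +0.6463)
n_5 = (-0.9996, +0.0292)
n_6 = (-0.6538, -0.7567)
  (0,1): δ = 119.16°  ·
  (0,2): δ = 30.92°  ✓
  (0,3): δ = 13.23°  ✓
  (0,4): δ = 48.02°  ✓
  (0,5): δ = 86.61°  ·
  (0,6): δ = 137.46°  ·
  (1,2): δ = 91.75°  ·
  (1,3): δ = 47.61°  ✓
  (1,4): δ = 12.81°  ✓
  (1,5): δ = 25.77°  ✓
  (1,6): δ = 76.62°  ·
  (2,3): δ = 135.85°  ·
  (2,4): δ = 101.06°  ·
  (2,5): δ = 62.47°  ✓
  (2,6): δ = 11.63°  ✓
  (3,4): δ = 145.21°  ·
  (3,5): δ = 106.62°  ·
  (3,6): δ = 55.77°  ✓
  (4,5): δ = 141.41°  ·
  (4,6): δ = 90.57°  ·
  (5,6): δ = 129.15°  ·
antipodal pairs: 9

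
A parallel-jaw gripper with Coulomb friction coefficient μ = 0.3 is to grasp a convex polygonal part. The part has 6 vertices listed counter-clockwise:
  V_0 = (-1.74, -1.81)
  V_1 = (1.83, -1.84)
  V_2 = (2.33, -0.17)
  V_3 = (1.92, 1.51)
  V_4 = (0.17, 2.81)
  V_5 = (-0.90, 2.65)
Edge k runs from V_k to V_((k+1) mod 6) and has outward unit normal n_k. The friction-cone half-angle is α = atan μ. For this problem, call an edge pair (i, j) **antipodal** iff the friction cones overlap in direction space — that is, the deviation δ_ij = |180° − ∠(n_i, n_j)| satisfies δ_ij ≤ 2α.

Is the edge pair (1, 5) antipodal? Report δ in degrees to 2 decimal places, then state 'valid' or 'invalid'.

δ = 6.00°, valid

α = atan 0.3 = 16.70°;  2α = 33.40°
edge 1: e_1 = (+0.50, +1.67);  n_1 = (+0.9580, -0.2868)
edge 5: e_5 = (-0.84, -4.46);  n_5 = (-0.9827, +0.1851)
∠(n_1, n_5) = 174.00°
δ = |180° − 174.00°| = 6.00°
6.00° ≤ 2α = 33.40°  →  valid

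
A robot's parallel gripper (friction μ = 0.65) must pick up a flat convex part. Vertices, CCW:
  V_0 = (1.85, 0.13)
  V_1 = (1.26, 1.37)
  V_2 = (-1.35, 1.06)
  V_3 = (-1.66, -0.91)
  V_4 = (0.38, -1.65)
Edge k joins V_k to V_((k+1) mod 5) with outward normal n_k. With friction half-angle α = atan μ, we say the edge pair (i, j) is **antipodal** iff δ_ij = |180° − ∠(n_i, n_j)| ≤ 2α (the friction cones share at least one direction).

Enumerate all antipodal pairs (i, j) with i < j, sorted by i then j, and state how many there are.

α = atan 0.65 = 33.02°;  2α = 66.05°
n_0 = (+0.9030, +0.4297)
n_1 = (-0.1179, +0.9930)
n_2 = (-0.9878, +0.1554)
n_3 = (-0.3410, -0.9401)
n_4 = (+0.7711, -0.6368)
  (0,1): δ = 108.67°  ·
  (0,2): δ = 34.39°  ✓
  (0,3): δ = 44.62°  ✓
  (0,4): δ = 115.00°  ·
  (1,2): δ = 105.72°  ·
  (1,3): δ = 26.71°  ✓
  (1,4): δ = 43.68°  ✓
  (2,3): δ = 101.00°  ·
  (2,4): δ = 30.61°  ✓
  (3,4): δ = 109.61°  ·
antipodal pairs: 5

count = 5; pairs: (0,2), (0,3), (1,3), (1,4), (2,4)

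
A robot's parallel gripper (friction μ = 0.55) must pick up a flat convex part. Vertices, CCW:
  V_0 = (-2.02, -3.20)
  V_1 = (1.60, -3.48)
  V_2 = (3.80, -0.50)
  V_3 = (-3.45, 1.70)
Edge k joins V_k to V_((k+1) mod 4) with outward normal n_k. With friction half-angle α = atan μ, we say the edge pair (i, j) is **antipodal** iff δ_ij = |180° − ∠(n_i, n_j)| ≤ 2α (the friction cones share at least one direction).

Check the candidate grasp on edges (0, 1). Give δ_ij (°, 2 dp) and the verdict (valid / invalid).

δ = 122.01°, invalid

α = atan 0.55 = 28.81°;  2α = 57.62°
edge 0: e_0 = (+3.62, -0.28);  n_0 = (-0.0771, -0.9970)
edge 1: e_1 = (+2.20, +2.98);  n_1 = (+0.8045, -0.5939)
∠(n_0, n_1) = 57.99°
δ = |180° − 57.99°| = 122.01°
122.01° > 2α = 57.62°  →  invalid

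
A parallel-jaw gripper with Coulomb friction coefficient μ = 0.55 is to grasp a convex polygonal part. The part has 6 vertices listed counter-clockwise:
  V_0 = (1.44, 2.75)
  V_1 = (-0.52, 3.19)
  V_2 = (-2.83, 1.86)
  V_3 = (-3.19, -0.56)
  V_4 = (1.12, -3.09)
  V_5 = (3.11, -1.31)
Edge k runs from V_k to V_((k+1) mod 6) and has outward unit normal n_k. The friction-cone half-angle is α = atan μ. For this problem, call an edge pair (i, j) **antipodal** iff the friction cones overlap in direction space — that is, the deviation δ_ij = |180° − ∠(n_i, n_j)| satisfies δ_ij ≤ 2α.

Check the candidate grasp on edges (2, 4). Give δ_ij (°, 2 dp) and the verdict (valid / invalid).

α = atan 0.55 = 28.81°;  2α = 57.62°
edge 2: e_2 = (-0.36, -2.42);  n_2 = (-0.9891, +0.1471)
edge 4: e_4 = (+1.99, +1.78);  n_4 = (+0.6667, -0.7453)
∠(n_2, n_4) = 140.27°
δ = |180° − 140.27°| = 39.73°
39.73° ≤ 2α = 57.62°  →  valid

δ = 39.73°, valid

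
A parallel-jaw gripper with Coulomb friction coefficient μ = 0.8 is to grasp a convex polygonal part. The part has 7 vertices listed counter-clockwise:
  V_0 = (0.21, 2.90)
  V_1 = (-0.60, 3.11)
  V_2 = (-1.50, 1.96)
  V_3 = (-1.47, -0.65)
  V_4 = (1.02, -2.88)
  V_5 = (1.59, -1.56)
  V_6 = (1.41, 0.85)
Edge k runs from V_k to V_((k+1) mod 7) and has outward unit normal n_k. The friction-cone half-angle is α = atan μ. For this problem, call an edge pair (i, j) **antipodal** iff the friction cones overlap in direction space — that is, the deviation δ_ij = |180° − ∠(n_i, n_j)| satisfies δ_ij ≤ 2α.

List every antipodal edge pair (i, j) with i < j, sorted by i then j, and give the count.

count = 11; pairs: (0,2), (0,3), (1,4), (1,5), (1,6), (2,4), (2,5), (2,6), (3,4), (3,5), (3,6)

α = atan 0.8 = 38.66°;  2α = 77.32°
n_0 = (+0.2510, +0.9680)
n_1 = (-0.7875, +0.6163)
n_2 = (-0.9999, -0.0115)
n_3 = (-0.6671, -0.7449)
n_4 = (+0.9181, -0.3964)
n_5 = (+0.9972, +0.0745)
n_6 = (+0.8630, +0.5052)
  (0,1): δ = 113.51°  ·
  (0,2): δ = 74.81°  ✓
  (0,3): δ = 27.31°  ✓
  (0,4): δ = 81.18°  ·
  (0,5): δ = 108.81°  ·
  (0,6): δ = 134.88°  ·
  (1,2): δ = 141.29°  ·
  (1,3): δ = 93.80°  ·
  (1,4): δ = 14.69°  ✓
  (1,5): δ = 42.32°  ✓
  (1,6): δ = 68.39°  ✓
  (2,3): δ = 132.51°  ·
  (2,4): δ = 24.01°  ✓
  (2,5): δ = 3.61°  ✓
  (2,6): δ = 29.68°  ✓
  (3,4): δ = 71.51°  ✓
  (3,5): δ = 43.88°  ✓
  (3,6): δ = 17.81°  ✓
  (4,5): δ = 152.37°  ·
  (4,6): δ = 126.30°  ·
  (5,6): δ = 153.93°  ·
antipodal pairs: 11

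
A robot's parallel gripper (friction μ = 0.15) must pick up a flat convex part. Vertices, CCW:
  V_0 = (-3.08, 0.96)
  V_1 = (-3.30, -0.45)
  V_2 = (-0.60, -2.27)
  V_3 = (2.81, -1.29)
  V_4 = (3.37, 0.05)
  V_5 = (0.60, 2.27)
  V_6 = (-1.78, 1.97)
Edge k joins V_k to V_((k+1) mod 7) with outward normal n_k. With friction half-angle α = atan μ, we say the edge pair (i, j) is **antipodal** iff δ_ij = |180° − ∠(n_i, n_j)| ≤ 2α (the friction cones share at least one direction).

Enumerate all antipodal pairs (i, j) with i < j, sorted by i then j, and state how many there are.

α = atan 0.15 = 8.53°;  2α = 17.06°
n_0 = (-0.9880, +0.1542)
n_1 = (-0.5589, -0.8292)
n_2 = (+0.2762, -0.9611)
n_3 = (+0.9227, -0.3856)
n_4 = (+0.6254, +0.7803)
n_5 = (-0.1251, +0.9921)
n_6 = (-0.6135, +0.7897)
  (0,1): δ = 115.11°  ·
  (0,2): δ = 65.10°  ·
  (0,3): δ = 13.81°  ✓
  (0,4): δ = 60.16°  ·
  (0,5): δ = 106.05°  ·
  (0,6): δ = 136.71°  ·
  (1,2): δ = 129.98°  ·
  (1,3): δ = 78.70°  ·
  (1,4): δ = 4.73°  ✓
  (1,5): δ = 41.17°  ·
  (1,6): δ = 71.83°  ·
  (2,3): δ = 128.71°  ·
  (2,4): δ = 54.74°  ·
  (2,5): δ = 8.85°  ✓
  (2,6): δ = 21.81°  ·
  (3,4): δ = 106.03°  ·
  (3,5): δ = 60.14°  ·
  (3,6): δ = 29.47°  ·
  (4,5): δ = 134.11°  ·
  (4,6): δ = 103.45°  ·
  (5,6): δ = 149.34°  ·
antipodal pairs: 3

count = 3; pairs: (0,3), (1,4), (2,5)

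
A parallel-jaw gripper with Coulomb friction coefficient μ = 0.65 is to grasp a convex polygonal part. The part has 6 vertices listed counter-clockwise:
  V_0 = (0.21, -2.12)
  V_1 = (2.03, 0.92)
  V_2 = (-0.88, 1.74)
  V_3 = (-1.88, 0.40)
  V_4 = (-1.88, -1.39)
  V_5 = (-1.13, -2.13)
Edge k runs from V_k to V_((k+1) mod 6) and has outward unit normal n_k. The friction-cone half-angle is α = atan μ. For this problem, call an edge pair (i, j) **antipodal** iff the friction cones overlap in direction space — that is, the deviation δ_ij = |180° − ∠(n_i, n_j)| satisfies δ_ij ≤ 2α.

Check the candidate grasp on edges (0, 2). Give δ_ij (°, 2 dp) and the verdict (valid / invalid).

α = atan 0.65 = 33.02°;  2α = 66.05°
edge 0: e_0 = (+1.82, +3.04);  n_0 = (+0.8580, -0.5137)
edge 2: e_2 = (-1.00, -1.34);  n_2 = (-0.8014, +0.5981)
∠(n_0, n_2) = 174.18°
δ = |180° − 174.18°| = 5.82°
5.82° ≤ 2α = 66.05°  →  valid

δ = 5.82°, valid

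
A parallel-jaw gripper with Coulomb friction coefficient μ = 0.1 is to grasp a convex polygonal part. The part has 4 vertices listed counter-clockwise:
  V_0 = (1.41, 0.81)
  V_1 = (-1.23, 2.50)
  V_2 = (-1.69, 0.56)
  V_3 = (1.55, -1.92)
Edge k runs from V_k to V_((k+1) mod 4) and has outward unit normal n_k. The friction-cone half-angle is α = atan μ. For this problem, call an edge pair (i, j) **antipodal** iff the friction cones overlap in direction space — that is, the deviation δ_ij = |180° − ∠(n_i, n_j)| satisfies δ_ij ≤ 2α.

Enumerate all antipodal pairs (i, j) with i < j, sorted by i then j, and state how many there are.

count = 1; pairs: (0,2)

α = atan 0.1 = 5.71°;  2α = 11.42°
n_0 = (+0.5391, +0.8422)
n_1 = (-0.9730, +0.2307)
n_2 = (-0.6078, -0.7941)
n_3 = (+0.9987, +0.0512)
  (0,1): δ = 70.71°  ·
  (0,2): δ = 4.81°  ✓
  (0,3): δ = 125.56°  ·
  (1,2): δ = 114.09°  ·
  (1,3): δ = 16.27°  ·
  (2,3): δ = 49.63°  ·
antipodal pairs: 1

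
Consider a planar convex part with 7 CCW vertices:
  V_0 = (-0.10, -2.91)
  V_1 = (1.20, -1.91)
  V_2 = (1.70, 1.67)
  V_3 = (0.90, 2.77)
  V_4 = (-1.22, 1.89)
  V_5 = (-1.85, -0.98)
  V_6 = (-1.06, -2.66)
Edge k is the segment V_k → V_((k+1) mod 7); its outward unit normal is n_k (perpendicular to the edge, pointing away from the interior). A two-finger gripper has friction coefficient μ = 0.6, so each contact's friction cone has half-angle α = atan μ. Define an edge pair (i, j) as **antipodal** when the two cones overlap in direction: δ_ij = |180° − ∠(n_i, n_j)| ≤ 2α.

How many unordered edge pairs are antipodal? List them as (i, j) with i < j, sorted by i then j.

count = 9; pairs: (0,3), (0,4), (1,3), (1,4), (1,5), (2,4), (2,5), (2,6), (3,6)

α = atan 0.6 = 30.96°;  2α = 61.93°
n_0 = (+0.6097, -0.7926)
n_1 = (+0.9904, -0.1383)
n_2 = (+0.8087, +0.5882)
n_3 = (-0.3834, +0.9236)
n_4 = (-0.9767, +0.2144)
n_5 = (-0.9049, -0.4255)
n_6 = (-0.2520, -0.9677)
  (0,1): δ = 135.52°  ·
  (0,2): δ = 91.54°  ·
  (0,3): δ = 15.03°  ✓
  (0,4): δ = 40.05°  ✓
  (0,5): δ = 77.62°  ·
  (0,6): δ = 127.83°  ·
  (1,2): δ = 136.02°  ·
  (1,3): δ = 59.51°  ✓
  (1,4): δ = 4.43°  ✓
  (1,5): δ = 33.14°  ✓
  (1,6): δ = 83.35°  ·
  (2,3): δ = 103.48°  ·
  (2,4): δ = 48.41°  ✓
  (2,5): δ = 10.84°  ✓
  (2,6): δ = 39.38°  ✓
  (3,4): δ = 124.92°  ·
  (3,5): δ = 87.36°  ·
  (3,6): δ = 37.14°  ✓
  (4,5): δ = 142.43°  ·
  (4,6): δ = 92.22°  ·
  (5,6): δ = 129.78°  ·
antipodal pairs: 9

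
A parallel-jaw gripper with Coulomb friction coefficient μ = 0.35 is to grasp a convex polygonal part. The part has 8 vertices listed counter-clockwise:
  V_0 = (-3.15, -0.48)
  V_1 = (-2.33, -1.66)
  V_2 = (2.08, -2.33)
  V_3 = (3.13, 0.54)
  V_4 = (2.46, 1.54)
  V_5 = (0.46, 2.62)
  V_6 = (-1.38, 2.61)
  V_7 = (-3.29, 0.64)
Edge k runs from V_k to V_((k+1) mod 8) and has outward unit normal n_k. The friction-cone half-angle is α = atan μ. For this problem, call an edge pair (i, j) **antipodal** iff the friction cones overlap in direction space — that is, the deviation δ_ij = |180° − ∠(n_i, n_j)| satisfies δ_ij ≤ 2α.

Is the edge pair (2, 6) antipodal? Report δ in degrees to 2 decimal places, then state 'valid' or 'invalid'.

α = atan 0.35 = 19.29°;  2α = 38.58°
edge 2: e_2 = (+1.05, +2.87);  n_2 = (+0.9391, -0.3436)
edge 6: e_6 = (-1.91, -1.97);  n_6 = (-0.7180, +0.6961)
∠(n_2, n_6) = 155.98°
δ = |180° − 155.98°| = 24.02°
24.02° ≤ 2α = 38.58°  →  valid

δ = 24.02°, valid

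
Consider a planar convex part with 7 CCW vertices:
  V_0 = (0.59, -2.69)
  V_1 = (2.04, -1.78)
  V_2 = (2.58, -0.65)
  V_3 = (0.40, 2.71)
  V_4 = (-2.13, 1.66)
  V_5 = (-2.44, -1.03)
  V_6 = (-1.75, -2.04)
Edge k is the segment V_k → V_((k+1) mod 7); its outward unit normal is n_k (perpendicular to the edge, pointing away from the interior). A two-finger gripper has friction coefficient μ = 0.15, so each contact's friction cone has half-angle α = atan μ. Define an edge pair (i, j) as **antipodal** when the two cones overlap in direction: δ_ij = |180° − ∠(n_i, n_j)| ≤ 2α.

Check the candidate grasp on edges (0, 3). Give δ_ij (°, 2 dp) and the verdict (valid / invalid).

δ = 9.57°, valid

α = atan 0.15 = 8.53°;  2α = 17.06°
edge 0: e_0 = (+1.45, +0.91);  n_0 = (+0.5316, -0.8470)
edge 3: e_3 = (-2.53, -1.05);  n_3 = (-0.3833, +0.9236)
∠(n_0, n_3) = 170.43°
δ = |180° − 170.43°| = 9.57°
9.57° ≤ 2α = 17.06°  →  valid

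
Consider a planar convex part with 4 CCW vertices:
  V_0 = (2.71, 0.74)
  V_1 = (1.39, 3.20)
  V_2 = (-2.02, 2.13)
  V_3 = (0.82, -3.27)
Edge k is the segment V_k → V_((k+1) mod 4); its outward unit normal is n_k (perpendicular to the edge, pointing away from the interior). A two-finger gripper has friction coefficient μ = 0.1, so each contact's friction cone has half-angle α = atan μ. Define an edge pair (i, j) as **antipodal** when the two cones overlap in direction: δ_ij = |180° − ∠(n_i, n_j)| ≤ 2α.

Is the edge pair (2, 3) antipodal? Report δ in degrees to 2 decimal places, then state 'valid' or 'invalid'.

α = atan 0.1 = 5.71°;  2α = 11.42°
edge 2: e_2 = (+2.84, -5.40);  n_2 = (-0.8851, -0.4655)
edge 3: e_3 = (+1.89, +4.01);  n_3 = (+0.9046, -0.4263)
∠(n_2, n_3) = 127.02°
δ = |180° − 127.02°| = 52.98°
52.98° > 2α = 11.42°  →  invalid

δ = 52.98°, invalid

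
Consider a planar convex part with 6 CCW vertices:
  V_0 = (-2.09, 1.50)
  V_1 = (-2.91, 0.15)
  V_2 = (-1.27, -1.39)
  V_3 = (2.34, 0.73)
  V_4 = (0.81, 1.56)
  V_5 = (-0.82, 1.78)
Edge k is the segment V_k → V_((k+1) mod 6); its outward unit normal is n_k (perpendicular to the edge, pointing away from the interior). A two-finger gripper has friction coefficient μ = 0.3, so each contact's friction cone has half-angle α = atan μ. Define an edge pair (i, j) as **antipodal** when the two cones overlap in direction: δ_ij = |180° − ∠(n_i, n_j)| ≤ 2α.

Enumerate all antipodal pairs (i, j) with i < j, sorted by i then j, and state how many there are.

count = 3; pairs: (0,2), (1,3), (2,5)

α = atan 0.3 = 16.70°;  2α = 33.40°
n_0 = (-0.8547, +0.5191)
n_1 = (-0.6845, -0.7290)
n_2 = (+0.5064, -0.8623)
n_3 = (+0.4768, +0.8790)
n_4 = (+0.1338, +0.9910)
n_5 = (-0.2153, +0.9765)
  (0,1): δ = 101.92°  ·
  (0,2): δ = 28.30°  ✓
  (0,3): δ = 92.80°  ·
  (0,4): δ = 113.59°  ·
  (0,5): δ = 133.71°  ·
  (1,2): δ = 106.38°  ·
  (1,3): δ = 14.72°  ✓
  (1,4): δ = 35.51°  ·
  (1,5): δ = 55.63°  ·
  (2,3): δ = 58.90°  ·
  (2,4): δ = 38.11°  ·
  (2,5): δ = 17.99°  ✓
  (3,4): δ = 159.21°  ·
  (3,5): δ = 139.09°  ·
  (4,5): δ = 159.88°  ·
antipodal pairs: 3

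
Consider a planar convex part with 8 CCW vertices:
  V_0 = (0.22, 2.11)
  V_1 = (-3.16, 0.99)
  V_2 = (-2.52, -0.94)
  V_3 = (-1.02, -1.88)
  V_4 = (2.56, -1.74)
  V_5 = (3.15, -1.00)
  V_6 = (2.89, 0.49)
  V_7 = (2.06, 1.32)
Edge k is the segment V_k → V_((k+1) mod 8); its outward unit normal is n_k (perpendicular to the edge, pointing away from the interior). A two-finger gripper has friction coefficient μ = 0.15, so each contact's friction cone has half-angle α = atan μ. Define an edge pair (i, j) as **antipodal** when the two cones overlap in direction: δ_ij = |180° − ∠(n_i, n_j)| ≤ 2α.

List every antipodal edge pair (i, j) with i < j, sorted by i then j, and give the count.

count = 4; pairs: (0,3), (1,5), (2,6), (2,7)

α = atan 0.15 = 8.53°;  2α = 17.06°
n_0 = (-0.3145, +0.9492)
n_1 = (-0.9492, -0.3148)
n_2 = (-0.5310, -0.8474)
n_3 = (+0.0391, -0.9992)
n_4 = (+0.7819, -0.6234)
n_5 = (+0.9851, +0.1719)
n_6 = (+0.7071, +0.7071)
n_7 = (+0.3945, +0.9189)
  (0,1): δ = 89.99°  ·
  (0,2): δ = 50.41°  ·
  (0,3): δ = 16.09°  ✓
  (0,4): δ = 33.10°  ·
  (0,5): δ = 81.57°  ·
  (0,6): δ = 116.67°  ·
  (0,7): δ = 138.43°  ·
  (1,2): δ = 140.42°  ·
  (1,3): δ = 106.11°  ·
  (1,4): δ = 56.91°  ·
  (1,5): δ = 8.45°  ✓
  (1,6): δ = 26.65°  ·
  (1,7): δ = 48.42°  ·
  (2,3): δ = 145.69°  ·
  (2,4): δ = 96.49°  ·
  (2,5): δ = 48.03°  ·
  (2,6): δ = 12.93°  ✓
  (2,7): δ = 8.84°  ✓
  (3,4): δ = 130.80°  ·
  (3,5): δ = 82.34°  ·
  (3,6): δ = 47.24°  ·
  (3,7): δ = 25.48°  ·
  (4,5): δ = 131.54°  ·
  (4,6): δ = 96.43°  ·
  (4,7): δ = 74.67°  ·
  (5,6): δ = 144.90°  ·
  (5,7): δ = 123.13°  ·
  (6,7): δ = 158.24°  ·
antipodal pairs: 4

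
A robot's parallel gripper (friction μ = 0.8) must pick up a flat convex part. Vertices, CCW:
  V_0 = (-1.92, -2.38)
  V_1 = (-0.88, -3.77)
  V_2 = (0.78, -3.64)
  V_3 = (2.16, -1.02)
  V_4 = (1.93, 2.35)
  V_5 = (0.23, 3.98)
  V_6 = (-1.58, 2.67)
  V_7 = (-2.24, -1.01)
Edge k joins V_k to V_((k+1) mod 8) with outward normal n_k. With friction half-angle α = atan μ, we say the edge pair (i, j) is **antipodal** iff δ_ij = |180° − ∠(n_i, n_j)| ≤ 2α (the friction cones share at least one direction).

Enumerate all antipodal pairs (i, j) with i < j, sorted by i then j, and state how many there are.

count = 14; pairs: (0,2), (0,3), (0,4), (1,4), (1,5), (1,6), (2,5), (2,6), (2,7), (3,5), (3,6), (3,7), (4,6), (4,7)

α = atan 0.8 = 38.66°;  2α = 77.32°
n_0 = (-0.8007, -0.5991)
n_1 = (+0.0781, -0.9969)
n_2 = (+0.8848, -0.4660)
n_3 = (+0.9977, +0.0681)
n_4 = (+0.6921, +0.7218)
n_5 = (-0.5863, +0.8101)
n_6 = (-0.9843, +0.1765)
n_7 = (-0.9738, -0.2275)
  (0,1): δ = 122.33°  ·
  (0,2): δ = 64.58°  ✓
  (0,3): δ = 32.90°  ✓
  (0,4): δ = 9.40°  ✓
  (0,5): δ = 89.09°  ·
  (0,6): δ = 133.03°  ·
  (0,7): δ = 156.34°  ·
  (1,2): δ = 122.25°  ·
  (1,3): δ = 90.57°  ·
  (1,4): δ = 48.27°  ✓
  (1,5): δ = 31.42°  ✓
  (1,6): δ = 75.35°  ✓
  (1,7): δ = 98.67°  ·
  (2,3): δ = 148.32°  ·
  (2,4): δ = 106.02°  ·
  (2,5): δ = 26.33°  ✓
  (2,6): δ = 17.61°  ✓
  (2,7): δ = 40.92°  ✓
  (3,4): δ = 137.70°  ·
  (3,5): δ = 58.01°  ✓
  (3,6): δ = 14.07°  ✓
  (3,7): δ = 9.24°  ✓
  (4,5): δ = 100.31°  ·
  (4,6): δ = 56.37°  ✓
  (4,7): δ = 33.06°  ✓
  (5,6): δ = 136.06°  ·
  (5,7): δ = 112.75°  ·
  (6,7): δ = 156.68°  ·
antipodal pairs: 14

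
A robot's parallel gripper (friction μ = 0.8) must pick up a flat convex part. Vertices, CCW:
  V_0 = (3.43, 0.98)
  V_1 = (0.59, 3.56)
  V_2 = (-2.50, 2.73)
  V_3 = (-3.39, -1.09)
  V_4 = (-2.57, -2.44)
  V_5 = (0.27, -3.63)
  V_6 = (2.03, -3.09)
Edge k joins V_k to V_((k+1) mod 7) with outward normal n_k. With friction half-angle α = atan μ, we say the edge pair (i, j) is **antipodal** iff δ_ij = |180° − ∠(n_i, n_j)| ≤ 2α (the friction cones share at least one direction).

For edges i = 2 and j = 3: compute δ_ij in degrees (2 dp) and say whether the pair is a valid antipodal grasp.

δ = 135.61°, invalid

α = atan 0.8 = 38.66°;  2α = 77.32°
edge 2: e_2 = (-0.89, -3.82);  n_2 = (-0.9739, +0.2269)
edge 3: e_3 = (+0.82, -1.35);  n_3 = (-0.8547, -0.5191)
∠(n_2, n_3) = 44.39°
δ = |180° − 44.39°| = 135.61°
135.61° > 2α = 77.32°  →  invalid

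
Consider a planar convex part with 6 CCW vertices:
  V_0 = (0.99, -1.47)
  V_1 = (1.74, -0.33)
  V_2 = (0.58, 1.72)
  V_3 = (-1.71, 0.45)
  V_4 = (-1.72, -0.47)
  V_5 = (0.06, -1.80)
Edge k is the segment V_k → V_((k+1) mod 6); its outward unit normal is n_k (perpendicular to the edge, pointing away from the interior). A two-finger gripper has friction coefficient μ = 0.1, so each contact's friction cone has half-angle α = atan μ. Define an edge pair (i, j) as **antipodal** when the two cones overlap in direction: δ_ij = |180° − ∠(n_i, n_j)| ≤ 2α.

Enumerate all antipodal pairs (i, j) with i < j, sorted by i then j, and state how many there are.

count = 1; pairs: (2,5)

α = atan 0.1 = 5.71°;  2α = 11.42°
n_0 = (+0.8354, -0.5496)
n_1 = (+0.8703, +0.4925)
n_2 = (-0.4850, +0.8745)
n_3 = (-0.9999, +0.0109)
n_4 = (-0.5986, -0.8011)
n_5 = (+0.3344, -0.9424)
  (0,1): δ = 117.16°  ·
  (0,2): δ = 27.65°  ·
  (0,3): δ = 32.72°  ·
  (0,4): δ = 86.57°  ·
  (0,5): δ = 142.88°  ·
  (1,2): δ = 90.49°  ·
  (1,3): δ = 30.13°  ·
  (1,4): δ = 23.73°  ·
  (1,5): δ = 80.03°  ·
  (2,3): δ = 119.63°  ·
  (2,4): δ = 65.78°  ·
  (2,5): δ = 9.48°  ✓
  (3,4): δ = 126.14°  ·
  (3,5): δ = 69.84°  ·
  (4,5): δ = 123.70°  ·
antipodal pairs: 1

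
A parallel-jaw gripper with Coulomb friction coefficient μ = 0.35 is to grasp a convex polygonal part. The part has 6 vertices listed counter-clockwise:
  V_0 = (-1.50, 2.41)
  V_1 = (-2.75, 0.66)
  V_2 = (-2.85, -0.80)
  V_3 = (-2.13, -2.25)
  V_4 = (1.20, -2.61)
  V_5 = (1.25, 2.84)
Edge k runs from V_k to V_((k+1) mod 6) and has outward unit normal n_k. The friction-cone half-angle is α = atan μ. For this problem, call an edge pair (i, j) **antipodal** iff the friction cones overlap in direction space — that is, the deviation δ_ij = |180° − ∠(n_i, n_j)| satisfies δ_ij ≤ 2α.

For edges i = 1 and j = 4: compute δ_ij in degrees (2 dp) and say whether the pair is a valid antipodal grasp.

δ = 3.39°, valid

α = atan 0.35 = 19.29°;  2α = 38.58°
edge 1: e_1 = (-0.10, -1.46);  n_1 = (-0.9977, +0.0683)
edge 4: e_4 = (+0.05, +5.45);  n_4 = (+1.0000, -0.0092)
∠(n_1, n_4) = 176.61°
δ = |180° − 176.61°| = 3.39°
3.39° ≤ 2α = 38.58°  →  valid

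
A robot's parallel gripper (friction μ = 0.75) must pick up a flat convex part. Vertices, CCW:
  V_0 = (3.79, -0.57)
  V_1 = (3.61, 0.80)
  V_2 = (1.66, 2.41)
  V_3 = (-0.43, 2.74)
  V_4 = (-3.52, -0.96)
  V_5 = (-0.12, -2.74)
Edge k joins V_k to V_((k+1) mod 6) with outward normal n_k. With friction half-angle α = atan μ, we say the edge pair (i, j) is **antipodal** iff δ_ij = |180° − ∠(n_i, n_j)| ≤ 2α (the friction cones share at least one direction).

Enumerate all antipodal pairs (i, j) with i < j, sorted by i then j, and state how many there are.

count = 7; pairs: (0,3), (0,4), (1,4), (1,5), (2,4), (2,5), (3,5)

α = atan 0.75 = 36.87°;  2α = 73.74°
n_0 = (+0.9915, +0.1303)
n_1 = (+0.6367, +0.7711)
n_2 = (+0.1560, +0.9878)
n_3 = (-0.7675, +0.6410)
n_4 = (-0.4638, -0.8859)
n_5 = (+0.4853, -0.8744)
  (0,1): δ = 137.03°  ·
  (0,2): δ = 106.46°  ·
  (0,3): δ = 47.35°  ✓
  (0,4): δ = 54.88°  ✓
  (0,5): δ = 111.54°  ·
  (1,2): δ = 149.43°  ·
  (1,3): δ = 90.32°  ·
  (1,4): δ = 11.91°  ✓
  (1,5): δ = 68.57°  ✓
  (2,3): δ = 120.89°  ·
  (2,4): δ = 18.66°  ✓
  (2,5): δ = 38.00°  ✓
  (3,4): δ = 77.77°  ·
  (3,5): δ = 21.10°  ✓
  (4,5): δ = 123.34°  ·
antipodal pairs: 7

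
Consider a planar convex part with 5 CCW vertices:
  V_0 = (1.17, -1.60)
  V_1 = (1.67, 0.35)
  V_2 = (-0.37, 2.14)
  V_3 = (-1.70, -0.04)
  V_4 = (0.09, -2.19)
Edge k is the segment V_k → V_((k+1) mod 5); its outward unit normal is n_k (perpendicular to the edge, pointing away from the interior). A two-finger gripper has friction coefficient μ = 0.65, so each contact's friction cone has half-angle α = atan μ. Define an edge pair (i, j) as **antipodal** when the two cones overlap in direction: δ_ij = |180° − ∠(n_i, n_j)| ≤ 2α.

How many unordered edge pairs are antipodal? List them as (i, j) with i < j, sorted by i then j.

α = atan 0.65 = 33.02°;  2α = 66.05°
n_0 = (+0.9687, -0.2484)
n_1 = (+0.6595, +0.7517)
n_2 = (-0.8537, +0.5208)
n_3 = (-0.7685, -0.6398)
n_4 = (+0.4794, -0.8776)
  (0,1): δ = 116.88°  ·
  (0,2): δ = 17.01°  ✓
  (0,3): δ = 54.16°  ✓
  (0,4): δ = 133.03°  ·
  (1,2): δ = 80.12°  ·
  (1,3): δ = 8.96°  ✓
  (1,4): δ = 69.91°  ·
  (2,3): δ = 108.83°  ·
  (2,4): δ = 29.97°  ✓
  (3,4): δ = 101.13°  ·
antipodal pairs: 4

count = 4; pairs: (0,2), (0,3), (1,3), (2,4)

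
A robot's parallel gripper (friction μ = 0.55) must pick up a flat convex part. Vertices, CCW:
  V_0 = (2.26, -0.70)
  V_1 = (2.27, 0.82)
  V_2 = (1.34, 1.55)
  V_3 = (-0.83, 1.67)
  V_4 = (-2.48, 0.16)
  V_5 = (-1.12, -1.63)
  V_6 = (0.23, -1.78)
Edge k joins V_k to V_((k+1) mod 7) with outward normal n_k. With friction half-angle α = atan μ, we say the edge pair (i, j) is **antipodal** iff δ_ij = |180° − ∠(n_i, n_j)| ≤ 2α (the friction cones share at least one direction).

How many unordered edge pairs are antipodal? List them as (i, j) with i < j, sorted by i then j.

α = atan 0.55 = 28.81°;  2α = 57.62°
n_0 = (+1.0000, -0.0066)
n_1 = (+0.6174, +0.7866)
n_2 = (+0.0552, +0.9985)
n_3 = (-0.6751, +0.7377)
n_4 = (-0.7962, -0.6050)
n_5 = (-0.1104, -0.9939)
n_6 = (+0.4697, -0.8828)
  (0,1): δ = 127.75°  ·
  (0,2): δ = 92.79°  ·
  (0,3): δ = 47.16°  ✓
  (0,4): δ = 37.60°  ✓
  (0,5): δ = 84.04°  ·
  (0,6): δ = 118.39°  ·
  (1,2): δ = 145.04°  ·
  (1,3): δ = 99.41°  ·
  (1,4): δ = 14.64°  ✓
  (1,5): δ = 31.79°  ✓
  (1,6): δ = 66.14°  ·
  (2,3): δ = 134.37°  ·
  (2,4): δ = 49.61°  ✓
  (2,5): δ = 3.17°  ✓
  (2,6): δ = 31.18°  ✓
  (3,4): δ = 95.24°  ·
  (3,5): δ = 48.80°  ✓
  (3,6): δ = 14.45°  ✓
  (4,5): δ = 133.57°  ·
  (4,6): δ = 99.21°  ·
  (5,6): δ = 145.65°  ·
antipodal pairs: 9

count = 9; pairs: (0,3), (0,4), (1,4), (1,5), (2,4), (2,5), (2,6), (3,5), (3,6)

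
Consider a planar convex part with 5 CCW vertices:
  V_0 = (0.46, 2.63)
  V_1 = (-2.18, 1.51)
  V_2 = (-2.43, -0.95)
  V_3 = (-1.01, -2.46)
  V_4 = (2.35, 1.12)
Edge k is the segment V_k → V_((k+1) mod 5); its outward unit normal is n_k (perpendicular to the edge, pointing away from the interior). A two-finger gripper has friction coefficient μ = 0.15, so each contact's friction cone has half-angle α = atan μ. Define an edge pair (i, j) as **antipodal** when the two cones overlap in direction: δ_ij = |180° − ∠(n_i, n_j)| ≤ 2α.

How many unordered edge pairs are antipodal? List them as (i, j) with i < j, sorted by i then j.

α = atan 0.15 = 8.53°;  2α = 17.06°
n_0 = (-0.3905, +0.9206)
n_1 = (-0.9949, +0.1011)
n_2 = (-0.7285, -0.6851)
n_3 = (+0.7292, -0.6843)
n_4 = (+0.6242, +0.7813)
  (0,1): δ = 118.79°  ·
  (0,2): δ = 69.75°  ·
  (0,3): δ = 23.83°  ·
  (0,4): δ = 118.39°  ·
  (1,2): δ = 130.96°  ·
  (1,3): δ = 37.38°  ·
  (1,4): δ = 57.18°  ·
  (2,3): δ = 86.42°  ·
  (2,4): δ = 8.14°  ✓
  (3,4): δ = 85.44°  ·
antipodal pairs: 1

count = 1; pairs: (2,4)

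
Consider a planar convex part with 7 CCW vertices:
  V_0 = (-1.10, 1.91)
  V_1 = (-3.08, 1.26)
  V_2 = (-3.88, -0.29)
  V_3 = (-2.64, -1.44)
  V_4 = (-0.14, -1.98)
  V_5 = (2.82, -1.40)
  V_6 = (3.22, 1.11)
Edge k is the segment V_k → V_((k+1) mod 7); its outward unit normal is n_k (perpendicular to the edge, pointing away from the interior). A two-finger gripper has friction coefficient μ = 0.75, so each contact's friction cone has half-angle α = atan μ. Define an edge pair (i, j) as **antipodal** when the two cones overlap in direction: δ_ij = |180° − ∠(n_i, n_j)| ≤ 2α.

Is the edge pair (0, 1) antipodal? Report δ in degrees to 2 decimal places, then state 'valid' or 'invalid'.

δ = 135.47°, invalid

α = atan 0.75 = 36.87°;  2α = 73.74°
edge 0: e_0 = (-1.98, -0.65);  n_0 = (-0.3119, +0.9501)
edge 1: e_1 = (-0.80, -1.55);  n_1 = (-0.8886, +0.4586)
∠(n_0, n_1) = 44.53°
δ = |180° − 44.53°| = 135.47°
135.47° > 2α = 73.74°  →  invalid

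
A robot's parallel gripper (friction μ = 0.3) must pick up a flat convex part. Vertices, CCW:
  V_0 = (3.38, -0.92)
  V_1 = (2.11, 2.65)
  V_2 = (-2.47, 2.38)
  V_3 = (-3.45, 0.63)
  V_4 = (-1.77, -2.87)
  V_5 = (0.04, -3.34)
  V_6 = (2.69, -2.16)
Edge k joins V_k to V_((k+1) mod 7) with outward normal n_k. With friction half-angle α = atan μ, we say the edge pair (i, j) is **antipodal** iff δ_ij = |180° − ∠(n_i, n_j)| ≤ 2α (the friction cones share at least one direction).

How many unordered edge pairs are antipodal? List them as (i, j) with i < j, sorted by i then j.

count = 4; pairs: (0,3), (1,4), (1,5), (2,6)

α = atan 0.3 = 16.70°;  2α = 33.40°
n_0 = (+0.9422, +0.3352)
n_1 = (-0.0588, +0.9983)
n_2 = (-0.8725, +0.4886)
n_3 = (-0.9015, -0.4327)
n_4 = (-0.2513, -0.9679)
n_5 = (+0.4068, -0.9135)
n_6 = (+0.8738, -0.4862)
  (0,1): δ = 106.21°  ·
  (0,2): δ = 48.83°  ·
  (0,3): δ = 6.06°  ✓
  (0,4): δ = 55.86°  ·
  (0,5): δ = 94.42°  ·
  (0,6): δ = 131.32°  ·
  (1,2): δ = 122.62°  ·
  (1,3): δ = 67.73°  ·
  (1,4): δ = 17.93°  ✓
  (1,5): δ = 20.63°  ✓
  (1,6): δ = 57.53°  ·
  (2,3): δ = 125.11°  ·
  (2,4): δ = 75.31°  ·
  (2,5): δ = 36.75°  ·
  (2,6): δ = 0.16°  ✓
  (3,4): δ = 130.20°  ·
  (3,5): δ = 91.64°  ·
  (3,6): δ = 54.73°  ·
  (4,5): δ = 141.44°  ·
  (4,6): δ = 104.54°  ·
  (5,6): δ = 143.10°  ·
antipodal pairs: 4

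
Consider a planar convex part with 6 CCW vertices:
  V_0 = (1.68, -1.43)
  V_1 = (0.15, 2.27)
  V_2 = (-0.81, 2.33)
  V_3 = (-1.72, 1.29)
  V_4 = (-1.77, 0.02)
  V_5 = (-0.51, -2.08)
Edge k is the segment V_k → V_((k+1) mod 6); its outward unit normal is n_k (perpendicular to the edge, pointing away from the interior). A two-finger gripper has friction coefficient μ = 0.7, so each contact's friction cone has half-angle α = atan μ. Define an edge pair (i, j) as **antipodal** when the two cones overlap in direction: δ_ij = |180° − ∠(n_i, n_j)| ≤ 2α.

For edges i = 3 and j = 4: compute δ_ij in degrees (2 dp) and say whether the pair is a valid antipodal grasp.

δ = 146.78°, invalid

α = atan 0.7 = 34.99°;  2α = 69.98°
edge 3: e_3 = (-0.05, -1.27);  n_3 = (-0.9992, +0.0393)
edge 4: e_4 = (+1.26, -2.10);  n_4 = (-0.8575, -0.5145)
∠(n_3, n_4) = 33.22°
δ = |180° − 33.22°| = 146.78°
146.78° > 2α = 69.98°  →  invalid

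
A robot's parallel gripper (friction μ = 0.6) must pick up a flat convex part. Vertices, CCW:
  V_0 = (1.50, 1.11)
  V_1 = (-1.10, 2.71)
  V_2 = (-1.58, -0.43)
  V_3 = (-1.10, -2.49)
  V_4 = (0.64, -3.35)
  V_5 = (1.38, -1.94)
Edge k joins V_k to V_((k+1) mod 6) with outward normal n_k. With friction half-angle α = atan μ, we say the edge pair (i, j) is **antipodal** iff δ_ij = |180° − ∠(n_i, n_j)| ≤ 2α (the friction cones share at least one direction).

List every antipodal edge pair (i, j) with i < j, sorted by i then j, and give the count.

count = 6; pairs: (0,2), (0,3), (1,4), (1,5), (2,4), (2,5)

α = atan 0.6 = 30.96°;  2α = 61.93°
n_0 = (+0.5241, +0.8517)
n_1 = (-0.9885, +0.1511)
n_2 = (-0.9739, -0.2269)
n_3 = (-0.4431, -0.8965)
n_4 = (+0.8855, -0.4647)
n_5 = (+0.9992, -0.0393)
  (0,1): δ = 67.08°  ·
  (0,2): δ = 45.28°  ✓
  (0,3): δ = 5.31°  ✓
  (0,4): δ = 93.92°  ·
  (0,5): δ = 119.35°  ·
  (1,2): δ = 158.19°  ·
  (1,3): δ = 107.61°  ·
  (1,4): δ = 19.00°  ✓
  (1,5): δ = 6.44°  ✓
  (2,3): δ = 129.42°  ·
  (2,4): δ = 40.81°  ✓
  (2,5): δ = 15.37°  ✓
  (3,4): δ = 91.39°  ·
  (3,5): δ = 65.95°  ·
  (4,5): δ = 154.56°  ·
antipodal pairs: 6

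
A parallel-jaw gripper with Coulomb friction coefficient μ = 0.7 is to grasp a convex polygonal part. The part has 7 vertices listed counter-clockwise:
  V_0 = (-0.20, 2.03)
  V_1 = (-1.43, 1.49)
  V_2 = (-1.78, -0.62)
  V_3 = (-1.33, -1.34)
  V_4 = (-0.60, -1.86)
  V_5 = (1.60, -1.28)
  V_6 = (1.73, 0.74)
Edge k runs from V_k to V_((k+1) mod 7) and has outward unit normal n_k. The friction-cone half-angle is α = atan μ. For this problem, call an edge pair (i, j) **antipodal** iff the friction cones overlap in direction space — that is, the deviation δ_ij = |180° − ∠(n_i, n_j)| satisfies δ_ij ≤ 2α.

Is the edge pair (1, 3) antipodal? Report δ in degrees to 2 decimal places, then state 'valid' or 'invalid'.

α = atan 0.7 = 34.99°;  2α = 69.98°
edge 1: e_1 = (-0.35, -2.11);  n_1 = (-0.9865, +0.1636)
edge 3: e_3 = (+0.73, -0.52);  n_3 = (-0.5802, -0.8145)
∠(n_1, n_3) = 63.95°
δ = |180° − 63.95°| = 116.05°
116.05° > 2α = 69.98°  →  invalid

δ = 116.05°, invalid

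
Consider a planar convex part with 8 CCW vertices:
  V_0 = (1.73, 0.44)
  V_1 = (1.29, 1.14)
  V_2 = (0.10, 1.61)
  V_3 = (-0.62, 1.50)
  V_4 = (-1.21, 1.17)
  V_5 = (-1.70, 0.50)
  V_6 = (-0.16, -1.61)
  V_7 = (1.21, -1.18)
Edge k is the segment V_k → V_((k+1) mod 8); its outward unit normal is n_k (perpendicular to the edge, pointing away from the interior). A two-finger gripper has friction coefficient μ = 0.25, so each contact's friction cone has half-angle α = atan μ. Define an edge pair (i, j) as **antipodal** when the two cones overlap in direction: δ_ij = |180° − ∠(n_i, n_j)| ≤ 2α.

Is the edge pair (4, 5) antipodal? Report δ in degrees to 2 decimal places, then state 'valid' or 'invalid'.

α = atan 0.25 = 14.04°;  2α = 28.07°
edge 4: e_4 = (-0.49, -0.67);  n_4 = (-0.8072, +0.5903)
edge 5: e_5 = (+1.54, -2.11);  n_5 = (-0.8077, -0.5895)
∠(n_4, n_5) = 72.30°
δ = |180° − 72.30°| = 107.70°
107.70° > 2α = 28.07°  →  invalid

δ = 107.70°, invalid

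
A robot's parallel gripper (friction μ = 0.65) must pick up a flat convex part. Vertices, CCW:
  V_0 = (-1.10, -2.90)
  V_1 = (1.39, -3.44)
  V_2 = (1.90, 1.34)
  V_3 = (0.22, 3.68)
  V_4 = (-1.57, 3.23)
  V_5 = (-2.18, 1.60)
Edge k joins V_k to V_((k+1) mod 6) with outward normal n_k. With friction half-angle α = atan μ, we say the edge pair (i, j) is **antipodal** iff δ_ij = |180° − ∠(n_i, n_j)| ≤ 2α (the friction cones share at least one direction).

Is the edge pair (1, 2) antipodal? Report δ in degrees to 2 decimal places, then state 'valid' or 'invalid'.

δ = 138.23°, invalid

α = atan 0.65 = 33.02°;  2α = 66.05°
edge 1: e_1 = (+0.51, +4.78);  n_1 = (+0.9944, -0.1061)
edge 2: e_2 = (-1.68, +2.34);  n_2 = (+0.8123, +0.5832)
∠(n_1, n_2) = 41.77°
δ = |180° − 41.77°| = 138.23°
138.23° > 2α = 66.05°  →  invalid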